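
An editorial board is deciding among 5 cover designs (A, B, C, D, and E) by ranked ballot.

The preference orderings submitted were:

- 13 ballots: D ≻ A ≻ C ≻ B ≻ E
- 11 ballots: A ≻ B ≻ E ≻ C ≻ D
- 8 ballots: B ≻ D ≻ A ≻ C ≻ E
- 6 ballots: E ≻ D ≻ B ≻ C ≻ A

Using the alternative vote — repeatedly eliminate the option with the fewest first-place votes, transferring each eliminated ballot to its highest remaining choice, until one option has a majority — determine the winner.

Round 1: D 13, A 11, B 8, E 6, C 0. C has the fewest and is eliminated.
Round 2: D 13, A 11, B 8, E 6. E has the fewest and is eliminated.
Round 3: D 19, A 11, B 8. B has the fewest and is eliminated.
Round 4: D 27, A 11. D has a majority.

D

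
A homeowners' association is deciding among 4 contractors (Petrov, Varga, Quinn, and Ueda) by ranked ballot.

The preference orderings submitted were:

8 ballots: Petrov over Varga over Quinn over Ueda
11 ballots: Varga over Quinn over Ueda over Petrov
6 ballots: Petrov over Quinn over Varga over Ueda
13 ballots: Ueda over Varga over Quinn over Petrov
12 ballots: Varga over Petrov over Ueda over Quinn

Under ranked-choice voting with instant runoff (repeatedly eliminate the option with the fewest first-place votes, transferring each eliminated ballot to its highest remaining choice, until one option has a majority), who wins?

Round 1: Varga 23, Petrov 14, Ueda 13, Quinn 0. Quinn has the fewest and is eliminated.
Round 2: Varga 23, Petrov 14, Ueda 13. Ueda has the fewest and is eliminated.
Round 3: Varga 36, Petrov 14. Varga has a majority.

Varga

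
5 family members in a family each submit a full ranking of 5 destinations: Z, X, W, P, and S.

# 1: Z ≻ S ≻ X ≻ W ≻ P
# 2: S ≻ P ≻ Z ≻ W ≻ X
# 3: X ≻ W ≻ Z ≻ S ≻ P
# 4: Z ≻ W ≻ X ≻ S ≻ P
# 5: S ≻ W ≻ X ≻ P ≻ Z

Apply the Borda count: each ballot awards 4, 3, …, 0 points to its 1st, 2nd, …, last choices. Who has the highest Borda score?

S

Borda scores:
  Z: 4 + 2 + 2 + 4 + 0 = 12
  X: 2 + 0 + 4 + 2 + 2 = 10
  W: 1 + 1 + 3 + 3 + 3 = 11
  P: 0 + 3 + 0 + 0 + 1 = 4
  S: 3 + 4 + 1 + 1 + 4 = 13
S has the highest total.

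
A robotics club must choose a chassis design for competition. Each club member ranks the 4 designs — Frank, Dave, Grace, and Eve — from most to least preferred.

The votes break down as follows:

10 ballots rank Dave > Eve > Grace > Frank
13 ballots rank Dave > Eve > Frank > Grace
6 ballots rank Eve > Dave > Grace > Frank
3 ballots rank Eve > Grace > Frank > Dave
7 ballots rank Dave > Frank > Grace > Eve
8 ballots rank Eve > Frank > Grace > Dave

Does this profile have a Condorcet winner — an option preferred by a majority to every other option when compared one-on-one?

Head-to-head results (47 voters total):
Frank vs Dave: Dave wins 36–11.
Frank vs Grace: Frank wins 28–19.
Frank vs Eve: Eve wins 40–7.
Dave vs Grace: Dave wins 36–11.
Dave vs Eve: Dave wins 30–17.
Grace vs Eve: Eve wins 40–7.
Dave beats each rival — Frank (36–11), Grace (36–11), Eve (30–17) — so Dave is the Condorcet winner.

Yes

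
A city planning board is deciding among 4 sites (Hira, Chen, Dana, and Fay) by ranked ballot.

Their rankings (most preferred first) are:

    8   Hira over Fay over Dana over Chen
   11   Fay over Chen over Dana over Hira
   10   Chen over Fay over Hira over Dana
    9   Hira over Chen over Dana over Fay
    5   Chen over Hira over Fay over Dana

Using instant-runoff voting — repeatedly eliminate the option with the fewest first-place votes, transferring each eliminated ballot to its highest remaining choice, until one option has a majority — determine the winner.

Round 1: Hira 17, Chen 15, Fay 11, Dana 0. Dana has the fewest and is eliminated.
Round 2: Hira 17, Chen 15, Fay 11. Fay has the fewest and is eliminated.
Round 3: Chen 26, Hira 17. Chen has a majority.

Chen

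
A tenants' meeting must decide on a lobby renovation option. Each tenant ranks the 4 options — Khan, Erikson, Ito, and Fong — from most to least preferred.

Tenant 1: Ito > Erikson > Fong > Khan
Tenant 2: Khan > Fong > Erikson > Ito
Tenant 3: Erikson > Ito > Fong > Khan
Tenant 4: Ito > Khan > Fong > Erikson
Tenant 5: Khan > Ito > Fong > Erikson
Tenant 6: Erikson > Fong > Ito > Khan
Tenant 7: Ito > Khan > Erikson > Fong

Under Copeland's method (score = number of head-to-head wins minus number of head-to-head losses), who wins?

Pairwise results:
  Khan vs Erikson: Khan wins 4–3.
  Khan vs Ito: Ito wins 5–2.
  Khan vs Fong: Khan wins 4–3.
  Erikson vs Ito: Ito wins 4–3.
  Erikson vs Fong: Erikson wins 4–3.
  Ito vs Fong: Ito wins 5–2.
Copeland scores (wins − losses):
  Khan: 2 − 1 = 1
  Erikson: 1 − 2 = -1
  Ito: 3 − 0 = 3
  Fong: 0 − 3 = -3
Ito has the best Copeland score.

Ito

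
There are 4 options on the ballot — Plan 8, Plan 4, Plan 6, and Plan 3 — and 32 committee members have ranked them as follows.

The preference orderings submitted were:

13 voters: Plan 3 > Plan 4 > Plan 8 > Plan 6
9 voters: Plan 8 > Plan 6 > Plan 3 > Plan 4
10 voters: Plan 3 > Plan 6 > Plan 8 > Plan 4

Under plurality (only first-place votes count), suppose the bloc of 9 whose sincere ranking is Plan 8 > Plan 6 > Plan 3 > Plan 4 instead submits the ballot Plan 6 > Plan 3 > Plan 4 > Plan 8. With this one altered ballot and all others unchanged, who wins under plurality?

Plan 3

First-place totals with the altered ballot: Plan 8 0, Plan 4 0, Plan 6 9, Plan 3 23.
The winner is unchanged: still Plan 3.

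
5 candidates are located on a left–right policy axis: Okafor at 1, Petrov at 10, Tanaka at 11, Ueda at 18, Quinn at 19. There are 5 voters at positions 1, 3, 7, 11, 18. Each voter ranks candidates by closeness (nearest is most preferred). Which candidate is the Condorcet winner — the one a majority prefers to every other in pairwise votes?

Petrov

With single-peaked preferences on a line, the Condorcet winner is the candidate closest to the median voter.
The median voter (position 7) is closest to Petrov at 10.
Check: Petrov vs Quinn — voters closer to Petrov: 4 of 5.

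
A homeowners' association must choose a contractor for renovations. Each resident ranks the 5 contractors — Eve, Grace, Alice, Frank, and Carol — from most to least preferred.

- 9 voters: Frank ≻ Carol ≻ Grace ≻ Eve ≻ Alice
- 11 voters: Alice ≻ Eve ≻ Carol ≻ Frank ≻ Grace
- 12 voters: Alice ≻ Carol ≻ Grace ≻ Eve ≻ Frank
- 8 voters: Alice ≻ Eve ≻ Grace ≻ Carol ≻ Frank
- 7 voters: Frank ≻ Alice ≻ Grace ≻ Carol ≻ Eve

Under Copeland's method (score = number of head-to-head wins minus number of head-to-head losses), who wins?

Pairwise results:
  Eve vs Grace: Grace wins 28–19.
  Eve vs Alice: Alice wins 38–9.
  Eve vs Frank: Eve wins 31–16.
  Eve vs Carol: Carol wins 28–19.
  Grace vs Alice: Alice wins 38–9.
  Grace vs Frank: Frank wins 27–20.
  Grace vs Carol: Carol wins 32–15.
  Alice vs Frank: Alice wins 31–16.
  Alice vs Carol: Alice wins 38–9.
  Frank vs Carol: Carol wins 31–16.
Copeland scores (wins − losses):
  Eve: 1 − 3 = -2
  Grace: 1 − 3 = -2
  Alice: 4 − 0 = 4
  Frank: 1 − 3 = -2
  Carol: 3 − 1 = 2
Alice has the best Copeland score.

Alice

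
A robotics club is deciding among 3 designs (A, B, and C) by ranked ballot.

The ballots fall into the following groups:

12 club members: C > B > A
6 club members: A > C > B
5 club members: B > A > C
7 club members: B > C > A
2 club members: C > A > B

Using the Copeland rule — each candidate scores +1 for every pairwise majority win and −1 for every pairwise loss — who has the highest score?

Pairwise results:
  A vs B: B wins 24–8.
  A vs C: C wins 21–11.
  B vs C: C wins 20–12.
Copeland scores (wins − losses):
  A: 0 − 2 = -2
  B: 1 − 1 = 0
  C: 2 − 0 = 2
C has the best Copeland score.

C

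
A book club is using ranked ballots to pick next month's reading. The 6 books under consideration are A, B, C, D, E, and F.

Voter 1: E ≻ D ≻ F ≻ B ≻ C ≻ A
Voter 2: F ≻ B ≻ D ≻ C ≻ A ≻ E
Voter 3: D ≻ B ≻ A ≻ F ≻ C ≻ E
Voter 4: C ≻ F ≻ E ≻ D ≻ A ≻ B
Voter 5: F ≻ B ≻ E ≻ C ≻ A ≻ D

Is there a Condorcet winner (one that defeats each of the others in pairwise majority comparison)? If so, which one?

Head-to-head results (5 voters total):
A vs B: B wins 4–1.
A vs C: C wins 4–1.
A vs D: D wins 4–1.
A vs E: E wins 3–2.
A vs F: F wins 4–1.
B vs C: B wins 4–1.
B vs D: D wins 3–2.
B vs E: B wins 3–2.
B vs F: F wins 4–1.
C vs D: D wins 3–2.
C vs E: C wins 3–2.
C vs F: F wins 4–1.
D vs E: E wins 3–2.
D vs F: F wins 3–2.
E vs F: F wins 4–1.
F beats each rival — A (4–1), B (4–1), C (4–1), D (3–2), E (4–1) — so F is the Condorcet winner.

F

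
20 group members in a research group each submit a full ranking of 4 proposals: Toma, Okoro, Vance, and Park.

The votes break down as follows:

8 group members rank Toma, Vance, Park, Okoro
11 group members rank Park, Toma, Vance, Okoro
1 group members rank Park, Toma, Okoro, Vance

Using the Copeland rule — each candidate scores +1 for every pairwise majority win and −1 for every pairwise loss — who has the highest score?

Pairwise results:
  Toma vs Okoro: Toma wins 20–0.
  Toma vs Vance: Toma wins 20–0.
  Toma vs Park: Park wins 12–8.
  Okoro vs Vance: Vance wins 19–1.
  Okoro vs Park: Park wins 20–0.
  Vance vs Park: Park wins 12–8.
Copeland scores (wins − losses):
  Toma: 2 − 1 = 1
  Okoro: 0 − 3 = -3
  Vance: 1 − 2 = -1
  Park: 3 − 0 = 3
Park has the best Copeland score.

Park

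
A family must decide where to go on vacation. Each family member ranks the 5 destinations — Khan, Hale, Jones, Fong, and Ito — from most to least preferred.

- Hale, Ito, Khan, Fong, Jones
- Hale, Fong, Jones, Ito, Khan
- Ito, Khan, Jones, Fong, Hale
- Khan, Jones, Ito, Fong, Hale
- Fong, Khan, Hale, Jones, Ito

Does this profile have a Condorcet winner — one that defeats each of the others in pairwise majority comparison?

Head-to-head results (5 voters total):
Khan vs Hale: Khan wins 3–2.
Khan vs Jones: Khan wins 4–1.
Khan vs Fong: Khan wins 3–2.
Khan vs Ito: Ito wins 3–2.
Hale vs Jones: Hale wins 3–2.
Hale vs Fong: Fong wins 3–2.
Hale vs Ito: Hale wins 3–2.
Jones vs Fong: Fong wins 3–2.
Jones vs Ito: Jones wins 3–2.
Fong vs Ito: Ito wins 3–2.
No candidate beats all others: Khan beats Hale beats Ito beats Khan, a majority cycle.

No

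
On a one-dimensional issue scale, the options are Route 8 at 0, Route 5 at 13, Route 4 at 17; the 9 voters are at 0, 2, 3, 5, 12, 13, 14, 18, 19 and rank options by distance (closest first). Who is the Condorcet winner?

With single-peaked preferences on a line, the Condorcet winner is the candidate closest to the median voter.
The median voter (position 12) is closest to Route 5 at 13.
Check: Route 5 vs Route 4 — voters closer to Route 5: 7 of 9.

Route 5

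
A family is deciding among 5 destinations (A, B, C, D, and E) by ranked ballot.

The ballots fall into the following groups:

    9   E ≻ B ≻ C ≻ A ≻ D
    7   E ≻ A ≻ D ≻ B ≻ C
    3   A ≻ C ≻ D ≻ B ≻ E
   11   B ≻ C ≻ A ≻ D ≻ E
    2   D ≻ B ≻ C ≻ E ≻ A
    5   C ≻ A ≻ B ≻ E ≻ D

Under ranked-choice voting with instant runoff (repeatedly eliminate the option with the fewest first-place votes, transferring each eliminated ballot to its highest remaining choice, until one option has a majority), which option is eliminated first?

Round 1: E 16, B 11, C 5, A 3, D 2. D has the fewest and is eliminated.
Round 2: E 16, B 13, C 5, A 3. A has the fewest and is eliminated.
Round 3: E 16, B 13, C 8. C has the fewest and is eliminated.
Round 4: B 21, E 16. B has a majority.

D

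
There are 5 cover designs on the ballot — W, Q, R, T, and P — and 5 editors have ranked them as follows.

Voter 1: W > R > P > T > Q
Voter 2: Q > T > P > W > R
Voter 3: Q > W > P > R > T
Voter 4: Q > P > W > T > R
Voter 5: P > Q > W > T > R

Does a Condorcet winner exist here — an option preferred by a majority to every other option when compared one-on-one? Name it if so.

Head-to-head results (5 voters total):
W vs Q: Q wins 4–1.
W vs R: W wins 5–0.
W vs T: W wins 4–1.
W vs P: P wins 3–2.
Q vs R: Q wins 4–1.
Q vs T: Q wins 4–1.
Q vs P: Q wins 3–2.
R vs T: T wins 3–2.
R vs P: P wins 4–1.
T vs P: P wins 4–1.
Q beats each rival — W (4–1), R (4–1), T (4–1), P (3–2) — so Q is the Condorcet winner.

Q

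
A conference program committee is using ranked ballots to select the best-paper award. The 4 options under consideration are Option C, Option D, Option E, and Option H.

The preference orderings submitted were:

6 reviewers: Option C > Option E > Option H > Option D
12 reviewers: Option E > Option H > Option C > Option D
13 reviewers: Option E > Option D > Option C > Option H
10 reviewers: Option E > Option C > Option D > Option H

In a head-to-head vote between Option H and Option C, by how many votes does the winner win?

Ballots ranking Option H above Option C: 12.
Ballots ranking Option C above Option H: 6+13+10 = 29.
Option C wins 29–12, a margin of 17.

17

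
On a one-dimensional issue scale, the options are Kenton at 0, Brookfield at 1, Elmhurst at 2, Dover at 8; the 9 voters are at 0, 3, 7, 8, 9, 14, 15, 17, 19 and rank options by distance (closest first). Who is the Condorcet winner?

With single-peaked preferences on a line, the Condorcet winner is the candidate closest to the median voter.
The median voter (position 9) is closest to Dover at 8.
Check: Dover vs Elmhurst — voters closer to Dover: 7 of 9.

Dover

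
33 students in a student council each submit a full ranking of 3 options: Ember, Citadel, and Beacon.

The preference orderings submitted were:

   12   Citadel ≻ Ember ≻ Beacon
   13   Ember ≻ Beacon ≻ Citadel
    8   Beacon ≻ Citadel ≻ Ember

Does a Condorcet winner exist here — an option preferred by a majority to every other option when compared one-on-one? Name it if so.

There is no Condorcet winner

Head-to-head results (33 voters total):
Ember vs Citadel: Citadel wins 20–13.
Ember vs Beacon: Ember wins 25–8.
Citadel vs Beacon: Beacon wins 21–12.
No candidate beats all others: Ember beats Beacon beats Citadel beats Ember, a majority cycle.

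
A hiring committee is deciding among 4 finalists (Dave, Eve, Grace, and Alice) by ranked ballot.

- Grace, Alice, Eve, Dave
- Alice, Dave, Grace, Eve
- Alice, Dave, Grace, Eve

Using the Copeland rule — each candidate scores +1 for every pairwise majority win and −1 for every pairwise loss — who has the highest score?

Alice

Pairwise results:
  Dave vs Eve: Dave wins 2–1.
  Dave vs Grace: Dave wins 2–1.
  Dave vs Alice: Alice wins 3–0.
  Eve vs Grace: Grace wins 3–0.
  Eve vs Alice: Alice wins 3–0.
  Grace vs Alice: Alice wins 2–1.
Copeland scores (wins − losses):
  Dave: 2 − 1 = 1
  Eve: 0 − 3 = -3
  Grace: 1 − 2 = -1
  Alice: 3 − 0 = 3
Alice has the best Copeland score.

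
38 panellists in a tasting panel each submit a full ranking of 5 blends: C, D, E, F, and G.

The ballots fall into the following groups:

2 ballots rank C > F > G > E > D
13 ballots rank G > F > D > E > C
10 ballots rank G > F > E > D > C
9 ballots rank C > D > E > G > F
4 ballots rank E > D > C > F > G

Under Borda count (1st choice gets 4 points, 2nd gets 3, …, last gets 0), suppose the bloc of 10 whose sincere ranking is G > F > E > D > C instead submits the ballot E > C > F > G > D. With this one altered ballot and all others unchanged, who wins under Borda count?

Borda totals with the altered ballot: C 82, D 65, E 89, F 69, G 75.
The switch changes the winner from G to E.

E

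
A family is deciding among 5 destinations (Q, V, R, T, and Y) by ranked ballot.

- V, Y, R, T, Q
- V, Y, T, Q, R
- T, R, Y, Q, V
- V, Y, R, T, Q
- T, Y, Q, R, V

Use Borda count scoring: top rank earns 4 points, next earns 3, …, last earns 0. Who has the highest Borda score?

Y

Borda scores:
  Q: 0 + 1 + 1 + 0 + 2 = 4
  V: 4 + 4 + 0 + 4 + 0 = 12
  R: 2 + 0 + 3 + 2 + 1 = 8
  T: 1 + 2 + 4 + 1 + 4 = 12
  Y: 3 + 3 + 2 + 3 + 3 = 14
Y has the highest total.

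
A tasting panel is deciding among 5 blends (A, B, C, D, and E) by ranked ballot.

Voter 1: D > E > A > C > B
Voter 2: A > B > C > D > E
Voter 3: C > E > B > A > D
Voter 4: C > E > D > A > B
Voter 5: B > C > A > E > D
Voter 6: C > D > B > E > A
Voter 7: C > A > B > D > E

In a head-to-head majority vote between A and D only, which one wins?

A

Ballots ranking A above D: 4.
Ballots ranking D above A: 3.
A wins the head-to-head, 4–3.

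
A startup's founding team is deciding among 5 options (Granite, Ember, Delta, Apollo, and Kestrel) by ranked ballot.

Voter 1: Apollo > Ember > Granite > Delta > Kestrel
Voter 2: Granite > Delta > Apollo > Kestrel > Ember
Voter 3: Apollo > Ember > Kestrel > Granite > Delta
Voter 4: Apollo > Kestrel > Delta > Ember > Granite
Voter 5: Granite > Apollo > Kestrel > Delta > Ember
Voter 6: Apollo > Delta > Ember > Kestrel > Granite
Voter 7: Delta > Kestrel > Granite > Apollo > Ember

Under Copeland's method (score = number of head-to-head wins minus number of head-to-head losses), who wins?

Apollo

Pairwise results:
  Granite vs Ember: Ember wins 4–3.
  Granite vs Delta: Granite wins 4–3.
  Granite vs Apollo: Apollo wins 4–3.
  Granite vs Kestrel: Kestrel wins 4–3.
  Ember vs Delta: Delta wins 5–2.
  Ember vs Apollo: Apollo wins 7–0.
  Ember vs Kestrel: Kestrel wins 4–3.
  Delta vs Apollo: Apollo wins 5–2.
  Delta vs Kestrel: Delta wins 4–3.
  Apollo vs Kestrel: Apollo wins 6–1.
Copeland scores (wins − losses):
  Granite: 1 − 3 = -2
  Ember: 1 − 3 = -2
  Delta: 2 − 2 = 0
  Apollo: 4 − 0 = 4
  Kestrel: 2 − 2 = 0
Apollo has the best Copeland score.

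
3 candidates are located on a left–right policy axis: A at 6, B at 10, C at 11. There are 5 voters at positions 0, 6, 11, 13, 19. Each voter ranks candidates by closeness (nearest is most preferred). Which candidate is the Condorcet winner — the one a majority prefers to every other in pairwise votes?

With single-peaked preferences on a line, the Condorcet winner is the candidate closest to the median voter.
The median voter (position 11) is closest to C at 11.
Check: C vs A — voters closer to C: 3 of 5.

C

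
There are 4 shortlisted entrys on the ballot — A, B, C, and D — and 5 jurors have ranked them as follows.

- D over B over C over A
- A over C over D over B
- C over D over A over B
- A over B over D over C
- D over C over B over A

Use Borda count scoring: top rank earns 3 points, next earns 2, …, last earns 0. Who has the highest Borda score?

Borda scores:
  A: 0 + 3 + 1 + 3 + 0 = 7
  B: 2 + 0 + 0 + 2 + 1 = 5
  C: 1 + 2 + 3 + 0 + 2 = 8
  D: 3 + 1 + 2 + 1 + 3 = 10
D has the highest total.

D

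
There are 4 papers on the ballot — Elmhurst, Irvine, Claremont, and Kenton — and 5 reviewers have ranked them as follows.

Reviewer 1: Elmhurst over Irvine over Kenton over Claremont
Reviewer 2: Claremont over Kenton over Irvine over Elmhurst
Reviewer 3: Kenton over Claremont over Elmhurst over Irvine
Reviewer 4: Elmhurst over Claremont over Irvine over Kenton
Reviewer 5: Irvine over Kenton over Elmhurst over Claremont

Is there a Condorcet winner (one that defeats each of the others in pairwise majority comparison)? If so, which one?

None — there is no Condorcet winner

Head-to-head results (5 voters total):
Elmhurst vs Irvine: Elmhurst wins 3–2.
Elmhurst vs Claremont: Elmhurst wins 3–2.
Elmhurst vs Kenton: Kenton wins 3–2.
Irvine vs Claremont: Claremont wins 3–2.
Irvine vs Kenton: Irvine wins 3–2.
Claremont vs Kenton: Kenton wins 3–2.
No candidate beats all others: Elmhurst beats Irvine beats Kenton beats Elmhurst, a majority cycle.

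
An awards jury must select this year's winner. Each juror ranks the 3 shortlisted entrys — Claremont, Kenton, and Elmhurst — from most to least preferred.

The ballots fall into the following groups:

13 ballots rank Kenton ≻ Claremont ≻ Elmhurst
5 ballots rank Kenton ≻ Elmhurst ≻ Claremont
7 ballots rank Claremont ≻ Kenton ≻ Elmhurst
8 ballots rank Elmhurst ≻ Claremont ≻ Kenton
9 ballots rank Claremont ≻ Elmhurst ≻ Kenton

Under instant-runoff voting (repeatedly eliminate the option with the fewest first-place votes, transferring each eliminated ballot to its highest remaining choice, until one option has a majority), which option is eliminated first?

Round 1: Kenton 18, Claremont 16, Elmhurst 8. Elmhurst has the fewest and is eliminated.
Round 2: Claremont 24, Kenton 18. Claremont has a majority.

Elmhurst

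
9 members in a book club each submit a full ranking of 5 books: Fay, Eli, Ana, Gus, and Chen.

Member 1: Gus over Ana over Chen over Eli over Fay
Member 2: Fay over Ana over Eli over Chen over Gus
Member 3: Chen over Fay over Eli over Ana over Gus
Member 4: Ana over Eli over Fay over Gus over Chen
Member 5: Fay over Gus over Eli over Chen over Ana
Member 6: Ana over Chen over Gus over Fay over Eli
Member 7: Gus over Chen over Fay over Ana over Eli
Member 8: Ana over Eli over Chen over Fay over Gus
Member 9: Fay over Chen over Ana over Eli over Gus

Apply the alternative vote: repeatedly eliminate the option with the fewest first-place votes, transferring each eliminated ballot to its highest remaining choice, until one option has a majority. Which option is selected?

Round 1: Fay 3, Ana 3, Gus 2, Chen 1, Eli 0. Eli has the fewest and is eliminated.
Round 2: Fay 3, Ana 3, Gus 2, Chen 1. Chen has the fewest and is eliminated.
Round 3: Fay 4, Ana 3, Gus 2. Gus has the fewest and is eliminated.
Round 4: Fay 5, Ana 4. Fay has a majority.

Fay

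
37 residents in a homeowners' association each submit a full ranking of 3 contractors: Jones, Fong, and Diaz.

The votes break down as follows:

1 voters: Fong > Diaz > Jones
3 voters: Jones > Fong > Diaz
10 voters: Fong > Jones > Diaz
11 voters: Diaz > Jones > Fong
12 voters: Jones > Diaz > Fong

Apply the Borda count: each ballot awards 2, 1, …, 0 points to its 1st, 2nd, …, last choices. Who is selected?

Jones

Borda scores:
  Jones: 0 + 3·2 + 10·1 + 11·1 + 12·2 = 51
  Fong: 2 + 3·1 + 10·2 + 11·0 + 12·0 = 25
  Diaz: 1 + 3·0 + 10·0 + 11·2 + 12·1 = 35
Jones has the highest total.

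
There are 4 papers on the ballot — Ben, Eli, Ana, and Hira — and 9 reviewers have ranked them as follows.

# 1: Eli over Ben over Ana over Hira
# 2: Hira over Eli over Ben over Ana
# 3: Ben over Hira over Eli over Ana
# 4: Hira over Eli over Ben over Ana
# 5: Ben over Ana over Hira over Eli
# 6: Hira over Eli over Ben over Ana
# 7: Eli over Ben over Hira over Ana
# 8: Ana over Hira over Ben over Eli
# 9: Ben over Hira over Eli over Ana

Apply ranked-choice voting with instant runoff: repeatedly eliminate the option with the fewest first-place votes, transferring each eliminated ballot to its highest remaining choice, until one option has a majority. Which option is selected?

Round 1: Ben 3, Hira 3, Eli 2, Ana 1. Ana has the fewest and is eliminated.
Round 2: Hira 4, Ben 3, Eli 2. Eli has the fewest and is eliminated.
Round 3: Ben 5, Hira 4. Ben has a majority.

Ben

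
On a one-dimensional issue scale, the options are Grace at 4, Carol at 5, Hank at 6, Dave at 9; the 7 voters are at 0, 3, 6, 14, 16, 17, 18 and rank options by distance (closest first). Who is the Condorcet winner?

Dave

With single-peaked preferences on a line, the Condorcet winner is the candidate closest to the median voter.
The median voter (position 14) is closest to Dave at 9.
Check: Dave vs Hank — voters closer to Dave: 4 of 7.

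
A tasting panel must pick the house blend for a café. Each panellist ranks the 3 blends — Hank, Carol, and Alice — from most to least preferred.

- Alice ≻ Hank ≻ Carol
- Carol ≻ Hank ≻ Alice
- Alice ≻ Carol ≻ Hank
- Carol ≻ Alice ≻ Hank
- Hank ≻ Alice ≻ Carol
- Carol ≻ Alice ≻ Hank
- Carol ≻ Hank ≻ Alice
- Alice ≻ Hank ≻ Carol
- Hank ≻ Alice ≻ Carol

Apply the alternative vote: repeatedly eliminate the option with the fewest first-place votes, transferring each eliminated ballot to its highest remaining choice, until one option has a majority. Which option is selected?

Round 1: Carol 4, Alice 3, Hank 2. Hank has the fewest and is eliminated.
Round 2: Alice 5, Carol 4. Alice has a majority.

Alice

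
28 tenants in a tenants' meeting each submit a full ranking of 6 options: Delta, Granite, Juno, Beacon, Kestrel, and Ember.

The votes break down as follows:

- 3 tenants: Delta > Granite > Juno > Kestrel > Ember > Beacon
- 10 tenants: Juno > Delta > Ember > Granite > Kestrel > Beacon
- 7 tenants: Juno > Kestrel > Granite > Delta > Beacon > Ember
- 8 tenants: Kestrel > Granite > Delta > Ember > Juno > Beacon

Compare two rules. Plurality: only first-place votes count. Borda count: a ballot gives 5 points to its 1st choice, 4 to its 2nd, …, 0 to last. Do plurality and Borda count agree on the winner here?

Yes

Plurality first-place counts: Delta 3, Granite 0, Juno 17, Beacon 0, Kestrel 8, Ember 0 → Juno.
Borda totals: Delta 93, Granite 85, Juno 102, Beacon 7, Kestrel 84, Ember 49 → Juno.
The two rules agree on Juno.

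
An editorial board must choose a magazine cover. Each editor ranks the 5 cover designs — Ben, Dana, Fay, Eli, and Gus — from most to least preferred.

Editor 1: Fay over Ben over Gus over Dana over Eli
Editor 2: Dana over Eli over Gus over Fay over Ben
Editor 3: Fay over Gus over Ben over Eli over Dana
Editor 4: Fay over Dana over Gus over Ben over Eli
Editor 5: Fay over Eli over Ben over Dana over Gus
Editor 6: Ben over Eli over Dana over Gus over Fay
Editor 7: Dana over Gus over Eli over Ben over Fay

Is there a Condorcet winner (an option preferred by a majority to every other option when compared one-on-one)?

Yes

Head-to-head results (7 voters total):
Ben vs Dana: Ben wins 4–3.
Ben vs Fay: Fay wins 5–2.
Ben vs Eli: Ben wins 4–3.
Ben vs Gus: Gus wins 4–3.
Dana vs Fay: Fay wins 4–3.
Dana vs Eli: Dana wins 4–3.
Dana vs Gus: Dana wins 5–2.
Fay vs Eli: Fay wins 4–3.
Fay vs Gus: Fay wins 4–3.
Eli vs Gus: Gus wins 4–3.
Fay beats each rival — Ben (5–2), Dana (4–3), Eli (4–3), Gus (4–3) — so Fay is the Condorcet winner.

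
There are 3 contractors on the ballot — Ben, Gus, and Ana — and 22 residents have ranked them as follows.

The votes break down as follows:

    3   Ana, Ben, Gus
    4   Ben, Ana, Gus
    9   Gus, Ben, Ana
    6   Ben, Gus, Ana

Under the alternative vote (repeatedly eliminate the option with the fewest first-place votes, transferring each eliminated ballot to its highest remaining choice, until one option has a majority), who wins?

Ben

Round 1: Ben 10, Gus 9, Ana 3. Ana has the fewest and is eliminated.
Round 2: Ben 13, Gus 9. Ben has a majority.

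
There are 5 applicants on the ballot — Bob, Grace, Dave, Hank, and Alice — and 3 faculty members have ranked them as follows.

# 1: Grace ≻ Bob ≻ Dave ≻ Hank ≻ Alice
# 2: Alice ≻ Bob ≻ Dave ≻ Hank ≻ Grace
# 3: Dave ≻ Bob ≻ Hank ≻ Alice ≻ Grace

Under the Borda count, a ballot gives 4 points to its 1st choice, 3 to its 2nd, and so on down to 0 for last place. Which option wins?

Bob

Borda scores:
  Bob: 3 + 3 + 3 = 9
  Grace: 4 + 0 + 0 = 4
  Dave: 2 + 2 + 4 = 8
  Hank: 1 + 1 + 2 = 4
  Alice: 0 + 4 + 1 = 5
Bob has the highest total.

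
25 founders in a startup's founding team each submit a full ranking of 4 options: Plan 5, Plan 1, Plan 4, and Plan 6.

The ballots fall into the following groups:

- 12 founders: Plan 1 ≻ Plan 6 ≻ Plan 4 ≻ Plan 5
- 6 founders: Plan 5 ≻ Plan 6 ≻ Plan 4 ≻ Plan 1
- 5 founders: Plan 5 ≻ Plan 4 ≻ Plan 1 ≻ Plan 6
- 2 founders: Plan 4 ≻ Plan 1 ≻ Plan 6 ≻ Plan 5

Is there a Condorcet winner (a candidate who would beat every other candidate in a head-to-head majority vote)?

Head-to-head results (25 voters total):
Plan 5 vs Plan 1: Plan 1 wins 14–11.
Plan 5 vs Plan 4: Plan 4 wins 14–11.
Plan 5 vs Plan 6: Plan 6 wins 14–11.
Plan 1 vs Plan 4: Plan 4 wins 13–12.
Plan 1 vs Plan 6: Plan 1 wins 19–6.
Plan 4 vs Plan 6: Plan 6 wins 18–7.
No candidate beats all others: Plan 1 beats Plan 6 beats Plan 4 beats Plan 1, a majority cycle.

No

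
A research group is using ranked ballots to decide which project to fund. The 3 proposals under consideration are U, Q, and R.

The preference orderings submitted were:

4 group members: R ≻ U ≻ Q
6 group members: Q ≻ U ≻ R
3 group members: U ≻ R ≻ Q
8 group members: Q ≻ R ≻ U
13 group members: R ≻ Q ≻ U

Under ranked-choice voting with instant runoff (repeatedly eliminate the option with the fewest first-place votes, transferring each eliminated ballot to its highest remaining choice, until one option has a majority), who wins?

R

Round 1: R 17, Q 14, U 3. U has the fewest and is eliminated.
Round 2: R 20, Q 14. R has a majority.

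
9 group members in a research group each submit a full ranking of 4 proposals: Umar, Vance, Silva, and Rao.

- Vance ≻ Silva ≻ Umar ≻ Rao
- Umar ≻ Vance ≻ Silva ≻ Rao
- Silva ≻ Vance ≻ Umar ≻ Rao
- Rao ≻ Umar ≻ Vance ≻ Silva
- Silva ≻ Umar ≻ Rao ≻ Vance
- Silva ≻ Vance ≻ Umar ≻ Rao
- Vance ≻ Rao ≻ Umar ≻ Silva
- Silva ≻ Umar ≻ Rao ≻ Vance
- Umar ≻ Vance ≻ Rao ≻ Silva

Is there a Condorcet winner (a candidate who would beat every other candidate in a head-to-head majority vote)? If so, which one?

Head-to-head results (9 voters total):
Umar vs Vance: Umar wins 5–4.
Umar vs Silva: Silva wins 5–4.
Umar vs Rao: Umar wins 7–2.
Vance vs Silva: Vance wins 5–4.
Vance vs Rao: Vance wins 6–3.
Silva vs Rao: Silva wins 6–3.
No candidate beats all others: Umar beats Vance beats Silva beats Umar, a majority cycle.

There is no Condorcet winner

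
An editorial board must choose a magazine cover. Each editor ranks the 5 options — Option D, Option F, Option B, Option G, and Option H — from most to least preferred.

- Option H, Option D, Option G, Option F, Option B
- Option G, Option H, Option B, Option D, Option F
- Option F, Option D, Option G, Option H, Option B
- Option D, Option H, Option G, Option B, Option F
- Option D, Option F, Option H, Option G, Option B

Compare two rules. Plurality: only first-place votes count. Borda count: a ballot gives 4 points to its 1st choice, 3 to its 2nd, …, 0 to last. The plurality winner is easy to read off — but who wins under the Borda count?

Option D

Plurality first-place counts: Option D 2, Option F 1, Option B 0, Option G 1, Option H 1 → Option D.
Borda totals: Option D 15, Option F 8, Option B 3, Option G 11, Option H 13 → Option D.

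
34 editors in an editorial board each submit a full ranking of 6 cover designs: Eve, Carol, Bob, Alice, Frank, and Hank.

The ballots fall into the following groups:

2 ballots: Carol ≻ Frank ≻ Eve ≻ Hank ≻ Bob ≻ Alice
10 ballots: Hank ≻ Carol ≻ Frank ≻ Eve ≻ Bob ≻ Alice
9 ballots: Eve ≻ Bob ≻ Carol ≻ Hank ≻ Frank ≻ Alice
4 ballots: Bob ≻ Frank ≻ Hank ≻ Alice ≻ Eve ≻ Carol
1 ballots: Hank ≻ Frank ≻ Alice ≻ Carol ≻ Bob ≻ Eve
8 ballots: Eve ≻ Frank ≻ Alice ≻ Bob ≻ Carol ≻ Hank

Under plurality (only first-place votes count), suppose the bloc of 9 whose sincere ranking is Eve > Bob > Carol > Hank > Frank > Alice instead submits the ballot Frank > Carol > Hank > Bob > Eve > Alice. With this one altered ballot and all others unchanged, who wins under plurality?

Hank

First-place totals with the altered ballot: Eve 8, Carol 2, Bob 4, Alice 0, Frank 9, Hank 11.
The switch changes the winner from Eve to Hank.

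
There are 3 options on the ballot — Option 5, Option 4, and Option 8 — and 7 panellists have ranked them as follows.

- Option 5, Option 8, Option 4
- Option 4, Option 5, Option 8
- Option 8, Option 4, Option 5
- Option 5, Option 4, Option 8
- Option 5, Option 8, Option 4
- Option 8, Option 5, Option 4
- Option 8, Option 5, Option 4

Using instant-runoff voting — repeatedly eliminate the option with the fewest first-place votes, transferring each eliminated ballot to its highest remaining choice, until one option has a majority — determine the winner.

Round 1: Option 5 3, Option 8 3, Option 4 1. Option 4 has the fewest and is eliminated.
Round 2: Option 5 4, Option 8 3. Option 5 has a majority.

Option 5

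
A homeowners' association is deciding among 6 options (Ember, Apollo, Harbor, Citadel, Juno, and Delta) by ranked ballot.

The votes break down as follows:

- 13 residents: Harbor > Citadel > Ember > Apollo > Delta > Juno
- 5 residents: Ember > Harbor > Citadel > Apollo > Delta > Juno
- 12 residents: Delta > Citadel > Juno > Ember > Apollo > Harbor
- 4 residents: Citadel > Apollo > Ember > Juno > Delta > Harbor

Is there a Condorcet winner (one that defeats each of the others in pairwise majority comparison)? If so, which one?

Head-to-head results (34 voters total):
Ember vs Apollo: Ember wins 30–4.
Ember vs Harbor: Ember wins 21–13.
Ember vs Citadel: Citadel wins 29–5.
Ember vs Juno: Ember wins 22–12.
Ember vs Delta: Ember wins 22–12.
Apollo vs Harbor: Harbor wins 18–16.
Apollo vs Citadel: Citadel wins 34–0.
Apollo vs Juno: Apollo wins 22–12.
Apollo vs Delta: Apollo wins 22–12.
Harbor vs Citadel: Harbor wins 18–16.
Harbor vs Juno: Harbor wins 18–16.
Harbor vs Delta: Harbor wins 18–16.
Citadel vs Juno: Citadel wins 34–0.
Citadel vs Delta: Citadel wins 22–12.
Juno vs Delta: Delta wins 30–4.
No candidate beats all others: Ember beats Harbor beats Citadel beats Ember, a majority cycle.

No Condorcet winner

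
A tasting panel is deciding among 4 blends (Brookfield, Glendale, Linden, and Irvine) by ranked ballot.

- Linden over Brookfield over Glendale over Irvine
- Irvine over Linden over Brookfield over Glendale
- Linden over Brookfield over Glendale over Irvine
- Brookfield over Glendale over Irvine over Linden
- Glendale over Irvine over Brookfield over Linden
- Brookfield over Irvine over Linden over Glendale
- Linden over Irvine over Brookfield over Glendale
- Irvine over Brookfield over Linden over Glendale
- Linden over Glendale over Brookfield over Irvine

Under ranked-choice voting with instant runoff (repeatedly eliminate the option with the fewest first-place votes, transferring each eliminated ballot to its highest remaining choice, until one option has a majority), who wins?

Round 1: Linden 4, Brookfield 2, Irvine 2, Glendale 1. Glendale has the fewest and is eliminated.
Round 2: Linden 4, Irvine 3, Brookfield 2. Brookfield has the fewest and is eliminated.
Round 3: Irvine 5, Linden 4. Irvine has a majority.

Irvine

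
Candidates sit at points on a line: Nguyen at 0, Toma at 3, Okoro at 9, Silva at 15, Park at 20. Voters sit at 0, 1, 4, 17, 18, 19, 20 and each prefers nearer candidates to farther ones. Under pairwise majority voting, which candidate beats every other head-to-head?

With single-peaked preferences on a line, the Condorcet winner is the candidate closest to the median voter.
The median voter (position 17) is closest to Silva at 15.
Check: Silva vs Nguyen — voters closer to Silva: 4 of 7.

Silva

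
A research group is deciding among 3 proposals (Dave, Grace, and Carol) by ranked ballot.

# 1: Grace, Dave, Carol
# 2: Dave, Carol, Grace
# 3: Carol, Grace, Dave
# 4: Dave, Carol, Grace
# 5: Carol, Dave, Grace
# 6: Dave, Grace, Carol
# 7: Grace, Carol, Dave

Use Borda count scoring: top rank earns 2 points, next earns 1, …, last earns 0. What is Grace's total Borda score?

6

Borda scores:
  Dave: 1 + 2 + 0 + 2 + 1 + 2 + 0 = 8
  Grace: 2 + 0 + 1 + 0 + 0 + 1 + 2 = 6
  Carol: 0 + 1 + 2 + 1 + 2 + 0 + 1 = 7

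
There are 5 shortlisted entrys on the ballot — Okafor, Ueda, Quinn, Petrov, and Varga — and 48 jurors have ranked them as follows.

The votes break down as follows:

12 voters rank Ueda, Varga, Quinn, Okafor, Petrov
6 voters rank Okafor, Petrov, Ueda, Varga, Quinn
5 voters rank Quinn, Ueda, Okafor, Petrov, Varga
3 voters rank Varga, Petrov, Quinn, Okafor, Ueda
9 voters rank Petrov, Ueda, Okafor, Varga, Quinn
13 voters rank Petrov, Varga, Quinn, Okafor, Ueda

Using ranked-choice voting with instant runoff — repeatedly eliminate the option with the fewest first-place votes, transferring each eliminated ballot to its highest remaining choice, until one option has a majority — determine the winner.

Round 1: Petrov 22, Ueda 12, Okafor 6, Quinn 5, Varga 3. Varga has the fewest and is eliminated.
Round 2: Petrov 25, Ueda 12, Okafor 6, Quinn 5. Petrov has a majority.

Petrov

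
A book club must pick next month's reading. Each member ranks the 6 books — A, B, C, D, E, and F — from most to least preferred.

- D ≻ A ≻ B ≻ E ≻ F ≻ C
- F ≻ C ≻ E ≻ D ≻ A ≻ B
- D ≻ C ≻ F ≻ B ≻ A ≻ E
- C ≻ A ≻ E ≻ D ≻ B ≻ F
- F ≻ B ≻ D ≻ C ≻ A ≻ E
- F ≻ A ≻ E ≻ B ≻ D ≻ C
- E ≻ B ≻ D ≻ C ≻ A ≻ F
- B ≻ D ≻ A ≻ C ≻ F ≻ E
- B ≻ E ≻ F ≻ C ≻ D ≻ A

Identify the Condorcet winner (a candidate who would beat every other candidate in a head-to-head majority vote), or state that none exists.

Head-to-head results (9 voters total):
A vs B: B wins 5–4.
A vs C: C wins 6–3.
A vs D: D wins 7–2.
A vs E: A wins 6–3.
A vs F: F wins 5–4.
B vs C: B wins 6–3.
B vs D: B wins 5–4.
B vs E: B wins 5–4.
B vs F: B wins 5–4.
C vs D: D wins 6–3.
C vs E: C wins 5–4.
C vs F: F wins 5–4.
D vs E: E wins 5–4.
D vs F: D wins 5–4.
E vs F: F wins 5–4.
B beats each rival — A (5–4), C (6–3), D (5–4), E (5–4), F (5–4) — so B is the Condorcet winner.

B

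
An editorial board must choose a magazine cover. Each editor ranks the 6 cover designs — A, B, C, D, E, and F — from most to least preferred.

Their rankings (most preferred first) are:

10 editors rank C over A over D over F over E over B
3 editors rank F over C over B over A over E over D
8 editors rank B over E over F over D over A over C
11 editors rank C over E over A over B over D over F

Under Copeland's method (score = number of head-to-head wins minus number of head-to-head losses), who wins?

Pairwise results:
  A vs B: A wins 21–11.
  A vs C: C wins 24–8.
  A vs D: A wins 24–8.
  A vs E: E wins 19–13.
  A vs F: A wins 21–11.
  B vs C: C wins 24–8.
  B vs D: B wins 22–10.
  B vs E: E wins 21–11.
  B vs F: B wins 19–13.
  C vs D: C wins 24–8.
  C vs E: C wins 24–8.
  C vs F: C wins 21–11.
  D vs E: E wins 22–10.
  D vs F: D wins 21–11.
  E vs F: E wins 19–13.
Copeland scores (wins − losses):
  A: 3 − 2 = 1
  B: 2 − 3 = -1
  C: 5 − 0 = 5
  D: 1 − 4 = -3
  E: 4 − 1 = 3
  F: 0 − 5 = -5
C has the best Copeland score.

C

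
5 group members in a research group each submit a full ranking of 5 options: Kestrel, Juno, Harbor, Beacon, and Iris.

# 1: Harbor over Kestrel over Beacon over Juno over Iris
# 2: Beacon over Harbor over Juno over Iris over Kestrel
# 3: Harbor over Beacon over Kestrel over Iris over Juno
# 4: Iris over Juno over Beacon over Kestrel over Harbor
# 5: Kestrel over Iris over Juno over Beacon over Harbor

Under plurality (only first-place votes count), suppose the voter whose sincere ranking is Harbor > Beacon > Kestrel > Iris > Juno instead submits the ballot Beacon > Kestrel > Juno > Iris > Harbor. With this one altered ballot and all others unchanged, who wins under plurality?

Beacon

First-place totals with the altered ballot: Kestrel 1, Juno 0, Harbor 1, Beacon 2, Iris 1.
The switch changes the winner from Harbor to Beacon.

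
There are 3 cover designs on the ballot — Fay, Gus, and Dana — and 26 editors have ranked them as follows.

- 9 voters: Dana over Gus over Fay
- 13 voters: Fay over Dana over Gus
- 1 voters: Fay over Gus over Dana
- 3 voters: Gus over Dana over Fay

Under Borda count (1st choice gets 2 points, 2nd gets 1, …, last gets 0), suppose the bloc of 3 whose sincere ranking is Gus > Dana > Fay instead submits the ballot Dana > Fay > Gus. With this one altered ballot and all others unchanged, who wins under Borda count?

Borda totals with the altered ballot: Fay 31, Gus 10, Dana 37.
The winner is unchanged: still Dana.

Dana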